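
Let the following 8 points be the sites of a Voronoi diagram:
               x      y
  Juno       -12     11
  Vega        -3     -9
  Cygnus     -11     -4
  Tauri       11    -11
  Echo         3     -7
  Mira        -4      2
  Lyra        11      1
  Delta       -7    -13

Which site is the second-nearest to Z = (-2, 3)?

Echo

Squared Euclidean distances:
d²(Z, Juno) = 100 + 64 = 164
d²(Z, Vega) = 1 + 144 = 145
d²(Z, Cygnus) = 81 + 49 = 130
d²(Z, Tauri) = 169 + 196 = 365
d²(Z, Echo) = 25 + 100 = 125
d²(Z, Mira) = 4 + 1 = 5
d²(Z, Lyra) = 169 + 4 = 173
d²(Z, Delta) = 25 + 256 = 281
Sorted ascending: Mira, Echo, Cygnus, … — the second-nearest is Echo.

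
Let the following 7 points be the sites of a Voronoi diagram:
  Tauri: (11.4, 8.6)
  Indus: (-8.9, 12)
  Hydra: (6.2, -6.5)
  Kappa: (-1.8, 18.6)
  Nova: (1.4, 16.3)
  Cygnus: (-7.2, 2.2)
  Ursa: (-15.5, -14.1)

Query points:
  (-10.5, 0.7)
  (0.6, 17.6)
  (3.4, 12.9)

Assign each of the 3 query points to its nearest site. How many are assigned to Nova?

(-10.5, 0.7) — d² to each: Tauri:542.02, Indus:130.25, Hydra:330.73, Kappa:396.1, Nova:384.97, Cygnus:13.14, Ursa:244.04 → nearest is Cygnus
(0.6, 17.6) — d² to each: Tauri:197.64, Indus:121.61, Hydra:612.17, Kappa:6.76, Nova:2.33, Cygnus:298, Ursa:1264.1 → nearest is Nova
(3.4, 12.9) — d² to each: Tauri:82.49, Indus:152.1, Hydra:384.2, Kappa:59.53, Nova:15.56, Cygnus:226.85, Ursa:1086.21 → nearest is Nova
2 of the 3 points have Nova as nearest.

2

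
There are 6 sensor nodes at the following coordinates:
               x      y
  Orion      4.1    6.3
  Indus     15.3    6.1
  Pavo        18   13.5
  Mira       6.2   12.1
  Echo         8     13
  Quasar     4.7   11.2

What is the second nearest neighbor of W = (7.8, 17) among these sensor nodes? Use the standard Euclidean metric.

Since √ is increasing, it suffices to compare squared distances:
d²(W, Orion) = 13.69 + 114.49 = 128.18
d²(W, Indus) = 56.25 + 118.81 = 175.06
d²(W, Pavo) = 104.04 + 12.25 = 116.29
d²(W, Mira) = 2.56 + 24.01 = 26.57
d²(W, Echo) = 0.04 + 16 = 16.04
d²(W, Quasar) = 9.61 + 33.64 = 43.25
Sorted ascending: Echo, Mira, Quasar, … — the second-nearest is Mira.

Mira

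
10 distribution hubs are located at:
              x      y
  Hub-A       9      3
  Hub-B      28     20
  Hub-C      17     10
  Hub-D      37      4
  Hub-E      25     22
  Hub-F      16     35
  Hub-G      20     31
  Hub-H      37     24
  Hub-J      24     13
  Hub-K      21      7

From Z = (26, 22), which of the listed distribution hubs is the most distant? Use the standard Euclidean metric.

Hub-A

Compare squared distances (the ordering matches that of the actual distances):
d²(Z, Hub-A) = 289 + 361 = 650
d²(Z, Hub-B) = 4 + 4 = 8
d²(Z, Hub-C) = 81 + 144 = 225
d²(Z, Hub-D) = 121 + 324 = 445
d²(Z, Hub-E) = 1 + 0 = 1
d²(Z, Hub-F) = 100 + 169 = 269
d²(Z, Hub-G) = 36 + 81 = 117
d²(Z, Hub-H) = 121 + 4 = 125
d²(Z, Hub-J) = 4 + 81 = 85
d²(Z, Hub-K) = 25 + 225 = 250
The largest is to Hub-A.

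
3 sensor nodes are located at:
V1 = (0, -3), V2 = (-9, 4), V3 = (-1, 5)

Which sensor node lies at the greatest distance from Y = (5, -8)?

Squared Euclidean distances:
|YV1|² = (5−0)² + (-8−(-3))² = 25 + 25 = 50
|YV2|² = (5−(-9))² + (-8−4)² = 196 + 144 = 340
|YV3|² = (5−(-1))² + (-8−5)² = 36 + 169 = 205
The largest is to V2.

V2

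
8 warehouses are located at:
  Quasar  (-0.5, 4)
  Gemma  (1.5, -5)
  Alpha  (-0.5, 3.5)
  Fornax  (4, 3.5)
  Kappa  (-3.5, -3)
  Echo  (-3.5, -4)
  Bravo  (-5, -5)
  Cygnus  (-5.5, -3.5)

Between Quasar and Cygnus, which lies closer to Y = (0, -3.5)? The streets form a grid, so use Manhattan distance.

d(Y, Quasar) = |0−(-0.5)| + |-3.5−4| = 0.5 + 7.5 = 8
d(Y, Cygnus) = |0−(-5.5)| + |-3.5−(-3.5)| = 5.5 + 0 = 5.5
8 > 5.5, so Cygnus is closer.

Cygnus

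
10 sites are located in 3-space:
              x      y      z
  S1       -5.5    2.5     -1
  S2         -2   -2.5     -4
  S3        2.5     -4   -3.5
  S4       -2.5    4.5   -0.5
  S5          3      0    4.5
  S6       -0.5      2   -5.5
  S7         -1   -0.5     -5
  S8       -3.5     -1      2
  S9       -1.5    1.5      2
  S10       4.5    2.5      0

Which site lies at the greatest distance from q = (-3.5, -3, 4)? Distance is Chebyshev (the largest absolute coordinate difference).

S6

d(q,S1) = max(2, 5.5, 5) = 5.5
d(q,S2) = max(1.5, 0.5, 8) = 8
d(q,S3) = max(6, 1, 7.5) = 7.5
d(q,S4) = max(1, 7.5, 4.5) = 7.5
d(q,S5) = max(6.5, 3, 0.5) = 6.5
d(q,S6) = max(3, 5, 9.5) = 9.5
d(q,S7) = max(2.5, 2.5, 9) = 9
d(q,S8) = max(0, 2, 2) = 2
d(q,S9) = max(2, 4.5, 2) = 4.5
d(q, S10) = max(8, 5.5, 4) = 8
The largest is to S6.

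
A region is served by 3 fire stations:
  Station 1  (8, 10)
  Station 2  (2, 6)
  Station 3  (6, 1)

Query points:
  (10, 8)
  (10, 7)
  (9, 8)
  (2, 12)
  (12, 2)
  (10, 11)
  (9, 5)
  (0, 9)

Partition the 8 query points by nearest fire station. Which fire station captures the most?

Station 1

(10, 8) — d² to each: Station 1:8, Station 2:68, Station 3:65 → nearest is Station 1
(10, 7) — d² to each: Station 1:13, Station 2:65, Station 3:52 → nearest is Station 1
(9, 8) — d² to each: Station 1:5, Station 2:53, Station 3:58 → nearest is Station 1
(2, 12) — d² to each: Station 1:40, Station 2:36, Station 3:137 → nearest is Station 2
(12, 2) — d² to each: Station 1:80, Station 2:116, Station 3:37 → nearest is Station 3
(10, 11) — d² to each: Station 1:5, Station 2:89, Station 3:116 → nearest is Station 1
(9, 5) — d² to each: Station 1:26, Station 2:50, Station 3:25 → nearest is Station 3
(0, 9) — d² to each: Station 1:65, Station 2:13, Station 3:100 → nearest is Station 2
Tally — Station 1:4, Station 2:2, Station 3:2. Station 1 captures the most (4).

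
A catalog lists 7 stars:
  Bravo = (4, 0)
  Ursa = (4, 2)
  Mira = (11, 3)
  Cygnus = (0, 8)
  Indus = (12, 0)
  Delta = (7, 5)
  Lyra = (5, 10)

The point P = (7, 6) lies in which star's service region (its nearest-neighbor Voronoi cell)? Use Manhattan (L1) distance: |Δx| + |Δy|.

Delta

d(P, Bravo) = 3 + 6 = 9
d(P, Ursa) = 3 + 4 = 7
d(P, Mira) = 4 + 3 = 7
d(P, Cygnus) = 7 + 2 = 9
d(P, Indus) = 5 + 6 = 11
d(P, Delta) = 0 + 1 = 1
d(P, Lyra) = 2 + 4 = 6
Delta is nearest.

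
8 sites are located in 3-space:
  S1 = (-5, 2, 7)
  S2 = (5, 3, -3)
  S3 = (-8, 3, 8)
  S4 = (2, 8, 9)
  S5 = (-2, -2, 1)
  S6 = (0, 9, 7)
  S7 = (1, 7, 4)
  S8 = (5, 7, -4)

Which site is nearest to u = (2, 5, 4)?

Squared Euclidean distances:
|uS1|² = (2−(-5))² + (5−2)² + (4−7)² = 49 + 9 + 9 = 67
|uS2|² = (2−5)² + (5−3)² + (4−(-3))² = 9 + 4 + 49 = 62
|uS3|² = (2−(-8))² + (5−3)² + (4−8)² = 100 + 4 + 16 = 120
|uS4|² = (2−2)² + (5−8)² + (4−9)² = 0 + 9 + 25 = 34
|uS5|² = (2−(-2))² + (5−(-2))² + (4−1)² = 16 + 49 + 9 = 74
|uS6|² = (2−0)² + (5−9)² + (4−7)² = 4 + 16 + 9 = 29
|uS7|² = (2−1)² + (5−7)² + (4−4)² = 1 + 4 + 0 = 5
|uS8|² = (2−5)² + (5−7)² + (4−(-4))² = 9 + 4 + 64 = 77
S7 is nearest.

S7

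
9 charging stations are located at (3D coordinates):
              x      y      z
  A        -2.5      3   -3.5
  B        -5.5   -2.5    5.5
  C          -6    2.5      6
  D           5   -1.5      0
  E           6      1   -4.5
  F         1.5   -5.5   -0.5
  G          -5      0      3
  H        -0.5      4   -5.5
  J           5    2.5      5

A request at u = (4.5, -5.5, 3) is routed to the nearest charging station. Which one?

Since √ is increasing, it suffices to compare squared distances:
|uA|² = (4.5−(-2.5))² + (-5.5−3)² + (3−(-3.5))² = 49 + 72.25 + 42.25 = 163.5
|uB|² = (4.5−(-5.5))² + (-5.5−(-2.5))² + (3−5.5)² = 100 + 9 + 6.25 = 115.25
|uC|² = (4.5−(-6))² + (-5.5−2.5)² + (3−6)² = 110.25 + 64 + 9 = 183.25
|uD|² = (4.5−5)² + (-5.5−(-1.5))² + (3−0)² = 0.25 + 16 + 9 = 25.25
|uE|² = (4.5−6)² + (-5.5−1)² + (3−(-4.5))² = 2.25 + 42.25 + 56.25 = 100.75
|uF|² = (4.5−1.5)² + (-5.5−(-5.5))² + (3−(-0.5))² = 9 + 0 + 12.25 = 21.25
|uG|² = (4.5−(-5))² + (-5.5−0)² + (3−3)² = 90.25 + 30.25 + 0 = 120.5
|uH|² = (4.5−(-0.5))² + (-5.5−4)² + (3−(-5.5))² = 25 + 90.25 + 72.25 = 187.5
|uJ|² = (4.5−5)² + (-5.5−2.5)² + (3−5)² = 0.25 + 64 + 4 = 68.25
F is nearest.

F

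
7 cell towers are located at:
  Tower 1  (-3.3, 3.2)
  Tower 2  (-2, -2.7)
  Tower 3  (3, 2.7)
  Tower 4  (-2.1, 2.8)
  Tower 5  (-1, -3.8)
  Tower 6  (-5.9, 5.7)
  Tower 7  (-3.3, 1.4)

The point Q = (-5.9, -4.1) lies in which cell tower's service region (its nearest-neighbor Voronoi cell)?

Compare squared distances (the ordering matches that of the actual distances):
d²(Q, Tower 1) = 6.76 + 53.29 = 60.05
d²(Q, Tower 2) = 15.21 + 1.96 = 17.17
d²(Q, Tower 3) = 79.21 + 46.24 = 125.45
d²(Q, Tower 4) = 14.44 + 47.61 = 62.05
d²(Q, Tower 5) = 24.01 + 0.09 = 24.1
d²(Q, Tower 6) = 0 + 96.04 = 96.04
d²(Q, Tower 7) = 6.76 + 30.25 = 37.01
Minimum is at Tower 2.

Tower 2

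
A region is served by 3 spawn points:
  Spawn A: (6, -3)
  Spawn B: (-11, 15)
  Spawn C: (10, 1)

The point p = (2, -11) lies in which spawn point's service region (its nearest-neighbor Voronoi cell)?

Spawn A

Compare squared distances (the ordering matches that of the actual distances):
d²(p, Spawn A) = (2−6)² + (-11−(-3))² = 16 + 64 = 80
d²(p, Spawn B) = (2−(-11))² + (-11−15)² = 169 + 676 = 845
d²(p, Spawn C) = (2−10)² + (-11−1)² = 64 + 144 = 208
Spawn A is nearest.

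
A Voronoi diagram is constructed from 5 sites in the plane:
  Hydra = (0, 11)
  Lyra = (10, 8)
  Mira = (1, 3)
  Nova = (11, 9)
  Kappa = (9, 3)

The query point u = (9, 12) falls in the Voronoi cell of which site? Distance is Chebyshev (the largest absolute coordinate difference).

d(u, Hydra) = max(9, 1) = 9
d(u, Lyra) = max(1, 4) = 4
d(u, Mira) = max(8, 9) = 9
d(u, Nova) = max(2, 3) = 3
d(u, Kappa) = max(0, 9) = 9
Nova is nearest.

Nova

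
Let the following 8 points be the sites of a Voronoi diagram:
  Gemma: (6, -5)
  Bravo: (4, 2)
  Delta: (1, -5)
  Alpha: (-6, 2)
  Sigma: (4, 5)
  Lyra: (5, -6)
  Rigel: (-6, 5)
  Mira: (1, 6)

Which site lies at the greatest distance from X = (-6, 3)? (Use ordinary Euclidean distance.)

Squared Euclidean distances:
d²(X, Gemma) = (-6−6)² + (3−(-5))² = 144 + 64 = 208
d²(X, Bravo) = (-6−4)² + (3−2)² = 100 + 1 = 101
d²(X, Delta) = (-6−1)² + (3−(-5))² = 49 + 64 = 113
d²(X, Alpha) = (-6−(-6))² + (3−2)² = 0 + 1 = 1
d²(X, Sigma) = (-6−4)² + (3−5)² = 100 + 4 = 104
d²(X, Lyra) = (-6−5)² + (3−(-6))² = 121 + 81 = 202
d²(X, Rigel) = (-6−(-6))² + (3−5)² = 0 + 4 = 4
d²(X, Mira) = (-6−1)² + (3−6)² = 49 + 9 = 58
The largest is to Gemma.

Gemma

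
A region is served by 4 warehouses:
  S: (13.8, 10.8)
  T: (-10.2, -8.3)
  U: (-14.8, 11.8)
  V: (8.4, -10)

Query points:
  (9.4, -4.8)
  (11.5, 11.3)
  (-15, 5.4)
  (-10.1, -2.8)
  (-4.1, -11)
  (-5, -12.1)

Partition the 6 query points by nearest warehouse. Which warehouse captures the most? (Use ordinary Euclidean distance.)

(9.4, -4.8) — d² to each: S:262.72, T:396.41, U:861.2, V:28.04 → nearest is V
(11.5, 11.3) — d² to each: S:5.54, T:855.05, U:691.94, V:463.3 → nearest is S
(-15, 5.4) — d² to each: S:858.6, T:210.73, U:41, V:784.72 → nearest is U
(-10.1, -2.8) — d² to each: S:756.17, T:30.26, U:235.25, V:394.09 → nearest is T
(-4.1, -11) — d² to each: S:795.65, T:44.5, U:634.33, V:157.25 → nearest is T
(-5, -12.1) — d² to each: S:877.85, T:41.48, U:667.25, V:183.97 → nearest is T
Tally — S:1, T:3, U:1, V:1. T captures the most (3).

T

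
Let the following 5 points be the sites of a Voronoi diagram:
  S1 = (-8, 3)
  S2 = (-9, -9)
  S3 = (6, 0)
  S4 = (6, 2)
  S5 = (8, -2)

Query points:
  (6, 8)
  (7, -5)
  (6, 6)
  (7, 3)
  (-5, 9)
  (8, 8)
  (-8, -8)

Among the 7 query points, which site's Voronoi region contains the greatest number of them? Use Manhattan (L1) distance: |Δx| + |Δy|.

S4

(6, 8) — d to each: S1:19, S2:32, S3:8, S4:6, S5:12 → nearest is S4
(7, -5) — d to each: S1:23, S2:20, S3:6, S4:8, S5:4 → nearest is S5
(6, 6) — d to each: S1:17, S2:30, S3:6, S4:4, S5:10 → nearest is S4
(7, 3) — d to each: S1:15, S2:28, S3:4, S4:2, S5:6 → nearest is S4
(-5, 9) — d to each: S1:9, S2:22, S3:20, S4:18, S5:24 → nearest is S1
(8, 8) — d to each: S1:21, S2:34, S3:10, S4:8, S5:10 → nearest is S4
(-8, -8) — d to each: S1:11, S2:2, S3:22, S4:24, S5:22 → nearest is S2
Tally — S1:1, S2:1, S4:4, S5:1. S4 captures the most (4).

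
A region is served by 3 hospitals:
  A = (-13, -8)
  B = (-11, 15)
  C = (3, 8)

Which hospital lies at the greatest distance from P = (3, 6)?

Squared Euclidean distances:
|PA|² = 256 + 196 = 452
|PB|² = 196 + 81 = 277
|PC|² = 0 + 4 = 4
The largest is to A.

A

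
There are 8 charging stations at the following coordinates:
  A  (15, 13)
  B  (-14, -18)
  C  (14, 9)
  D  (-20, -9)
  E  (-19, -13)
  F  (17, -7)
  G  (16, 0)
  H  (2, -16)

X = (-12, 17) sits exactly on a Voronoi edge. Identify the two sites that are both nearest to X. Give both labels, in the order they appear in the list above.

C and D

Squared distances from X to each site:
|XA|² = 729 + 16 = 745
|XB|² = 4 + 1225 = 1229
|XC|² = 676 + 64 = 740
|XD|² = 64 + 676 = 740
|XE|² = 49 + 900 = 949
|XF|² = 841 + 576 = 1417
|XG|² = 784 + 289 = 1073
|XH|² = 196 + 1089 = 1285
X is equidistant from C and D (both at squared distance 740), and every other site is strictly farther — so X lies on the C–D Voronoi edge.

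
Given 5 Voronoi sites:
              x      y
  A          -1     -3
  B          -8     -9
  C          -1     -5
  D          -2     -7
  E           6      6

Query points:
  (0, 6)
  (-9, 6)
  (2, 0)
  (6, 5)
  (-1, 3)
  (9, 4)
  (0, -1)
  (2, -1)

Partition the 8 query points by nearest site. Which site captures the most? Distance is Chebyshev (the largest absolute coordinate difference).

(0, 6) — d to each: A:9, B:15, C:11, D:13, E:6 → nearest is E
(-9, 6) — d to each: A:9, B:15, C:11, D:13, E:15 → nearest is A
(2, 0) — d to each: A:3, B:10, C:5, D:7, E:6 → nearest is A
(6, 5) — d to each: A:8, B:14, C:10, D:12, E:1 → nearest is E
(-1, 3) — d to each: A:6, B:12, C:8, D:10, E:7 → nearest is A
(9, 4) — d to each: A:10, B:17, C:10, D:11, E:3 → nearest is E
(0, -1) — d to each: A:2, B:8, C:4, D:6, E:7 → nearest is A
(2, -1) — d to each: A:3, B:10, C:4, D:6, E:7 → nearest is A
Tally — A:5, E:3. A captures the most (5).

A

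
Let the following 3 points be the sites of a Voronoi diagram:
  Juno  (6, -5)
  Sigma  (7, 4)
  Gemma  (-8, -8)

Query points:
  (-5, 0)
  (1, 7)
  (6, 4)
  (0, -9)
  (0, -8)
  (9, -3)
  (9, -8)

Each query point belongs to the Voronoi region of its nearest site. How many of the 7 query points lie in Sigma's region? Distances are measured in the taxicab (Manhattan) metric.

(-5, 0) — d to each: Juno:16, Sigma:16, Gemma:11 → nearest is Gemma
(1, 7) — d to each: Juno:17, Sigma:9, Gemma:24 → nearest is Sigma
(6, 4) — d to each: Juno:9, Sigma:1, Gemma:26 → nearest is Sigma
(0, -9) — d to each: Juno:10, Sigma:20, Gemma:9 → nearest is Gemma
(0, -8) — d to each: Juno:9, Sigma:19, Gemma:8 → nearest is Gemma
(9, -3) — d to each: Juno:5, Sigma:9, Gemma:22 → nearest is Juno
(9, -8) — d to each: Juno:6, Sigma:14, Gemma:17 → nearest is Juno
2 of the 7 points have Sigma as nearest.

2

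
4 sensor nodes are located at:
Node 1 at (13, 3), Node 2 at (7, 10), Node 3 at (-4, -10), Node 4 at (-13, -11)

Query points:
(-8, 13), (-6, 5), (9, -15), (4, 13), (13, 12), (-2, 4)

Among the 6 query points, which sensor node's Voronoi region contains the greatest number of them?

Node 2

(-8, 13) — d² to each: Node 1:541, Node 2:234, Node 3:545, Node 4:601 → nearest is Node 2
(-6, 5) — d² to each: Node 1:365, Node 2:194, Node 3:229, Node 4:305 → nearest is Node 2
(9, -15) — d² to each: Node 1:340, Node 2:629, Node 3:194, Node 4:500 → nearest is Node 3
(4, 13) — d² to each: Node 1:181, Node 2:18, Node 3:593, Node 4:865 → nearest is Node 2
(13, 12) — d² to each: Node 1:81, Node 2:40, Node 3:773, Node 4:1205 → nearest is Node 2
(-2, 4) — d² to each: Node 1:226, Node 2:117, Node 3:200, Node 4:346 → nearest is Node 2
Tally — Node 2:5, Node 3:1. Node 2 captures the most (5).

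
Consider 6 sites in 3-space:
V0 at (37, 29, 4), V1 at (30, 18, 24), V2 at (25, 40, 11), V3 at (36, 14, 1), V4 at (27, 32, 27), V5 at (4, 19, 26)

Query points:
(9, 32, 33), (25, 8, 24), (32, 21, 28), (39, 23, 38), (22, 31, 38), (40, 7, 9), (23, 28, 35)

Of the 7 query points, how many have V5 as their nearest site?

(9, 32, 33) — d² to each: V0:1634, V1:718, V2:804, V3:2077, V4:360, V5:243 → nearest is V5
(25, 8, 24) — d² to each: V0:985, V1:125, V2:1193, V3:686, V4:589, V5:566 → nearest is V1
(32, 21, 28) — d² to each: V0:665, V1:29, V2:699, V3:794, V4:147, V5:792 → nearest is V1
(39, 23, 38) — d² to each: V0:1196, V1:302, V2:1214, V3:1459, V4:346, V5:1385 → nearest is V1
(22, 31, 38) — d² to each: V0:1385, V1:429, V2:819, V3:1854, V4:147, V5:612 → nearest is V4
(40, 7, 9) — d² to each: V0:518, V1:446, V2:1318, V3:129, V4:1118, V5:1729 → nearest is V3
(23, 28, 35) — d² to each: V0:1158, V1:270, V2:724, V3:1521, V4:96, V5:523 → nearest is V4
1 of the 7 points has V5 as nearest.

1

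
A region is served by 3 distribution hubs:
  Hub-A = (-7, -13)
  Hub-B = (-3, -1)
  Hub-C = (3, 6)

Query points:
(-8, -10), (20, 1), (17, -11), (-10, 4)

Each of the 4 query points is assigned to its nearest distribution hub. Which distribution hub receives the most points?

Hub-C

(-8, -10) — d² to each: Hub-A:10, Hub-B:106, Hub-C:377 → nearest is Hub-A
(20, 1) — d² to each: Hub-A:925, Hub-B:533, Hub-C:314 → nearest is Hub-C
(17, -11) — d² to each: Hub-A:580, Hub-B:500, Hub-C:485 → nearest is Hub-C
(-10, 4) — d² to each: Hub-A:298, Hub-B:74, Hub-C:173 → nearest is Hub-B
Tally — Hub-A:1, Hub-B:1, Hub-C:2. Hub-C captures the most (2).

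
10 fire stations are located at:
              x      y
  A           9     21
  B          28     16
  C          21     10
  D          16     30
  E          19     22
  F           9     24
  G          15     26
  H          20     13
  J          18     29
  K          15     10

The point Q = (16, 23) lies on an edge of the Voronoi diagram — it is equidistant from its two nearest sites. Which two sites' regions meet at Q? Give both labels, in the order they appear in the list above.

E and G

Squared distances from Q to each site:
|QA|² = (16−9)² + (23−21)² = 49 + 4 = 53
|QB|² = (16−28)² + (23−16)² = 144 + 49 = 193
|QC|² = (16−21)² + (23−10)² = 25 + 169 = 194
|QD|² = (16−16)² + (23−30)² = 0 + 49 = 49
|QE|² = (16−19)² + (23−22)² = 9 + 1 = 10
|QF|² = (16−9)² + (23−24)² = 49 + 1 = 50
|QG|² = (16−15)² + (23−26)² = 1 + 9 = 10
|QH|² = (16−20)² + (23−13)² = 16 + 100 = 116
|QJ|² = (16−18)² + (23−29)² = 4 + 36 = 40
|QK|² = (16−15)² + (23−10)² = 1 + 169 = 170
Q is equidistant from E and G (both at squared distance 10), and every other site is strictly farther — so Q lies on the E–G Voronoi edge.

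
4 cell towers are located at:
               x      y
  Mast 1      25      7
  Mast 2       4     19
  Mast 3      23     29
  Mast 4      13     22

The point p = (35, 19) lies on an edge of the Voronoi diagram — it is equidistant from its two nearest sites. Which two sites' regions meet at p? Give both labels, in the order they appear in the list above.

Mast 1 and Mast 3

Squared distances from p to each site:
d²(p, Mast 1) = (35−25)² + (19−7)² = 100 + 144 = 244
d²(p, Mast 2) = (35−4)² + (19−19)² = 961 + 0 = 961
d²(p, Mast 3) = (35−23)² + (19−29)² = 144 + 100 = 244
d²(p, Mast 4) = (35−13)² + (19−22)² = 484 + 9 = 493
p is equidistant from Mast 1 and Mast 3 (both at squared distance 244), and every other site is strictly farther — so p lies on the Mast 1–Mast 3 Voronoi edge.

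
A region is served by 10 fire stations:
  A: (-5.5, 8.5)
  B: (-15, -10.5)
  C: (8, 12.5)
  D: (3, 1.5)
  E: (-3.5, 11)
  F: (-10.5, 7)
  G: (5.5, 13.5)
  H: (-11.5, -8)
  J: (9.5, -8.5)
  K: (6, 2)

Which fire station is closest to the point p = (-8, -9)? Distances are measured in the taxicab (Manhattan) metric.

d(p,A) = |-8−(-5.5)| + |-9−8.5| = 2.5 + 17.5 = 20
d(p,B) = |-8−(-15)| + |-9−(-10.5)| = 7 + 1.5 = 8.5
d(p,C) = |-8−8| + |-9−12.5| = 16 + 21.5 = 37.5
d(p,D) = |-8−3| + |-9−1.5| = 11 + 10.5 = 21.5
d(p,E) = |-8−(-3.5)| + |-9−11| = 4.5 + 20 = 24.5
d(p,F) = |-8−(-10.5)| + |-9−7| = 2.5 + 16 = 18.5
d(p,G) = |-8−5.5| + |-9−13.5| = 13.5 + 22.5 = 36
d(p,H) = |-8−(-11.5)| + |-9−(-8)| = 3.5 + 1 = 4.5
d(p,J) = |-8−9.5| + |-9−(-8.5)| = 17.5 + 0.5 = 18
d(p,K) = |-8−6| + |-9−2| = 14 + 11 = 25
The smallest is to H, so p lies in the Voronoi region of H.

H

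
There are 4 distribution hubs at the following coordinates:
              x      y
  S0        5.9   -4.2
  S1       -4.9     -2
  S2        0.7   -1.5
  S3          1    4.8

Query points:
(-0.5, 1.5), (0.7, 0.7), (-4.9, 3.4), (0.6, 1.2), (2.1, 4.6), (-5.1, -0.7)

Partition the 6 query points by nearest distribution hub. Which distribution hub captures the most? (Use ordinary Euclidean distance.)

S2

(-0.5, 1.5) — d² to each: S0:73.45, S1:31.61, S2:10.44, S3:13.14 → nearest is S2
(0.7, 0.7) — d² to each: S0:51.05, S1:38.65, S2:4.84, S3:16.9 → nearest is S2
(-4.9, 3.4) — d² to each: S0:174.4, S1:29.16, S2:55.37, S3:36.77 → nearest is S1
(0.6, 1.2) — d² to each: S0:57.25, S1:40.49, S2:7.3, S3:13.12 → nearest is S2
(2.1, 4.6) — d² to each: S0:91.88, S1:92.56, S2:39.17, S3:1.25 → nearest is S3
(-5.1, -0.7) — d² to each: S0:133.25, S1:1.73, S2:34.28, S3:67.46 → nearest is S1
Tally — S1:2, S2:3, S3:1. S2 captures the most (3).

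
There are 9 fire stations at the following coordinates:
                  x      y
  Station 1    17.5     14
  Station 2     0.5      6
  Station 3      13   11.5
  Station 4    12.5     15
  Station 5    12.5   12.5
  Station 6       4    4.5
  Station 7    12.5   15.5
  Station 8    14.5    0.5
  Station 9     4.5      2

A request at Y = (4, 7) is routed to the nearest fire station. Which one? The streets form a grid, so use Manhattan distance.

d(Y, Station 1) = |4−17.5| + |7−14| = 13.5 + 7 = 20.5
d(Y, Station 2) = |4−0.5| + |7−6| = 3.5 + 1 = 4.5
d(Y, Station 3) = |4−13| + |7−11.5| = 9 + 4.5 = 13.5
d(Y, Station 4) = |4−12.5| + |7−15| = 8.5 + 8 = 16.5
d(Y, Station 5) = |4−12.5| + |7−12.5| = 8.5 + 5.5 = 14
d(Y, Station 6) = |4−4| + |7−4.5| = 0 + 2.5 = 2.5
d(Y, Station 7) = |4−12.5| + |7−15.5| = 8.5 + 8.5 = 17
d(Y, Station 8) = |4−14.5| + |7−0.5| = 10.5 + 6.5 = 17
d(Y, Station 9) = |4−4.5| + |7−2| = 0.5 + 5 = 5.5
The smallest is to Station 6, so Y lies in the Voronoi region of Station 6.

Station 6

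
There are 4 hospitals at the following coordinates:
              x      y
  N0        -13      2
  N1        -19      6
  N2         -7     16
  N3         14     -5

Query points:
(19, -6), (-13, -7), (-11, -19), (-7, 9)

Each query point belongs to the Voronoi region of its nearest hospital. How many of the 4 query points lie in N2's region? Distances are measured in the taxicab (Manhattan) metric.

1

(19, -6) — d to each: N0:40, N1:50, N2:48, N3:6 → nearest is N3
(-13, -7) — d to each: N0:9, N1:19, N2:29, N3:29 → nearest is N0
(-11, -19) — d to each: N0:23, N1:33, N2:39, N3:39 → nearest is N0
(-7, 9) — d to each: N0:13, N1:15, N2:7, N3:35 → nearest is N2
1 of the 4 points has N2 as nearest.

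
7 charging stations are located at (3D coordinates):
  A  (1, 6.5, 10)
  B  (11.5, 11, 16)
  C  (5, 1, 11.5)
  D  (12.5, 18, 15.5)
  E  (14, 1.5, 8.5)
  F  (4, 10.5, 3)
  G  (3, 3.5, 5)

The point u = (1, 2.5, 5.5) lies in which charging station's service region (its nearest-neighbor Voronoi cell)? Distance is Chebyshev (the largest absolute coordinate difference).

d(u,A) = max(0, 4, 4.5) = 4.5
d(u,B) = max(10.5, 8.5, 10.5) = 10.5
d(u,C) = max(4, 1.5, 6) = 6
d(u,D) = max(11.5, 15.5, 10) = 15.5
d(u,E) = max(13, 1, 3) = 13
d(u,F) = max(3, 8, 2.5) = 8
d(u,G) = max(2, 1, 0.5) = 2
Minimum is at G.

G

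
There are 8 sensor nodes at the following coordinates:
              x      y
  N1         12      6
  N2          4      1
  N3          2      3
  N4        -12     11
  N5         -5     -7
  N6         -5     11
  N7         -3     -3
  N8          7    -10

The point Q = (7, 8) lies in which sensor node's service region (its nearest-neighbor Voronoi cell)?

N1

Squared Euclidean distances:
|QN1|² = (7−12)² + (8−6)² = 25 + 4 = 29
|QN2|² = (7−4)² + (8−1)² = 9 + 49 = 58
|QN3|² = (7−2)² + (8−3)² = 25 + 25 = 50
|QN4|² = (7−(-12))² + (8−11)² = 361 + 9 = 370
|QN5|² = (7−(-5))² + (8−(-7))² = 144 + 225 = 369
|QN6|² = (7−(-5))² + (8−11)² = 144 + 9 = 153
|QN7|² = (7−(-3))² + (8−(-3))² = 100 + 121 = 221
|QN8|² = (7−7)² + (8−(-10))² = 0 + 324 = 324
The smallest is to N1, so Q lies in the Voronoi region of N1.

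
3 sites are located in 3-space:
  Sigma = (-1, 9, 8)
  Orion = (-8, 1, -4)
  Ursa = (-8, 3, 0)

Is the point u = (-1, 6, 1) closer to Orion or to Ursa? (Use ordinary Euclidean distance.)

Ursa

Compare squared distances:
d²(u, Orion) = (-1−(-8))² + (6−1)² + (1−(-4))² = 49 + 25 + 25 = 99
d²(u, Ursa) = (-1−(-8))² + (6−3)² + (1−0)² = 49 + 9 + 1 = 59
99 > 59, so Ursa is closer.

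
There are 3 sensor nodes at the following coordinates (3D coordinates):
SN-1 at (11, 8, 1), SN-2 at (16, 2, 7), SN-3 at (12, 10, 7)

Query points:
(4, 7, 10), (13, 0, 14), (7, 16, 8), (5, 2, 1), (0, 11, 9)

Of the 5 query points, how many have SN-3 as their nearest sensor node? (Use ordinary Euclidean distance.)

(4, 7, 10) — d² to each: SN-1:131, SN-2:178, SN-3:82 → nearest is SN-3
(13, 0, 14) — d² to each: SN-1:237, SN-2:62, SN-3:150 → nearest is SN-2
(7, 16, 8) — d² to each: SN-1:129, SN-2:278, SN-3:62 → nearest is SN-3
(5, 2, 1) — d² to each: SN-1:72, SN-2:157, SN-3:149 → nearest is SN-1
(0, 11, 9) — d² to each: SN-1:194, SN-2:341, SN-3:149 → nearest is SN-3
3 of the 5 points have SN-3 as nearest.

3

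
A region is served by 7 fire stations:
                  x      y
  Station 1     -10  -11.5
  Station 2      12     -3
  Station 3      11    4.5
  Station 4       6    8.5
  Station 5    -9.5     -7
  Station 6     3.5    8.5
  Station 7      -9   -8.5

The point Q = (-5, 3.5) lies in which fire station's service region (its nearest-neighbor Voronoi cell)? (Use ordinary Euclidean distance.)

Squared Euclidean distances:
d²(Q, Station 1) = 25 + 225 = 250
d²(Q, Station 2) = 289 + 42.25 = 331.25
d²(Q, Station 3) = 256 + 1 = 257
d²(Q, Station 4) = 121 + 25 = 146
d²(Q, Station 5) = 20.25 + 110.25 = 130.5
d²(Q, Station 6) = 72.25 + 25 = 97.25
d²(Q, Station 7) = 16 + 144 = 160
Station 6 is nearest.

Station 6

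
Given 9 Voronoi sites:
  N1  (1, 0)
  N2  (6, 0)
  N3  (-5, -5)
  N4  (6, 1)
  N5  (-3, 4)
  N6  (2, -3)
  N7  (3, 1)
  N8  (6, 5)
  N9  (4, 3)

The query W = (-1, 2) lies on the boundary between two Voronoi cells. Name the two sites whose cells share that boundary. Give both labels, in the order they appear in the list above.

Squared distances from W to each site:
|WN1|² = 4 + 4 = 8
|WN2|² = 49 + 4 = 53
|WN3|² = 16 + 49 = 65
|WN4|² = 49 + 1 = 50
|WN5|² = 4 + 4 = 8
|WN6|² = 9 + 25 = 34
|WN7|² = 16 + 1 = 17
|WN8|² = 49 + 9 = 58
|WN9|² = 25 + 1 = 26
W is equidistant from N1 and N5 (both at squared distance 8), and every other site is strictly farther — so W lies on the N1–N5 Voronoi edge.

N1 and N5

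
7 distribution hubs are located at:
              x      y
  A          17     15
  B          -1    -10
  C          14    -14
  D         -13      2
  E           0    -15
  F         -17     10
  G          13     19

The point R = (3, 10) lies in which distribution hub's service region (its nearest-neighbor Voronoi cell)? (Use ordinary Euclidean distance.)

Since √ is increasing, it suffices to compare squared distances:
|RA|² = (3−17)² + (10−15)² = 196 + 25 = 221
|RB|² = (3−(-1))² + (10−(-10))² = 16 + 400 = 416
|RC|² = (3−14)² + (10−(-14))² = 121 + 576 = 697
|RD|² = (3−(-13))² + (10−2)² = 256 + 64 = 320
|RE|² = (3−0)² + (10−(-15))² = 9 + 625 = 634
|RF|² = (3−(-17))² + (10−10)² = 400 + 0 = 400
|RG|² = (3−13)² + (10−19)² = 100 + 81 = 181
G is nearest.

G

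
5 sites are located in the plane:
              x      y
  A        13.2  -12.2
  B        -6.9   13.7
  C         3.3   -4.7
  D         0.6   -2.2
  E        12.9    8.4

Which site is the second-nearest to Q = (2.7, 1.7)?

Since √ is increasing, it suffices to compare squared distances:
|QA|² = (2.7−13.2)² + (1.7−(-12.2))² = 110.25 + 193.21 = 303.46
|QB|² = (2.7−(-6.9))² + (1.7−13.7)² = 92.16 + 144 = 236.16
|QC|² = (2.7−3.3)² + (1.7−(-4.7))² = 0.36 + 40.96 = 41.32
|QD|² = (2.7−0.6)² + (1.7−(-2.2))² = 4.41 + 15.21 = 19.62
|QE|² = (2.7−12.9)² + (1.7−8.4)² = 104.04 + 44.89 = 148.93
Sorted ascending: D, C, E, … — the second-nearest is C.

C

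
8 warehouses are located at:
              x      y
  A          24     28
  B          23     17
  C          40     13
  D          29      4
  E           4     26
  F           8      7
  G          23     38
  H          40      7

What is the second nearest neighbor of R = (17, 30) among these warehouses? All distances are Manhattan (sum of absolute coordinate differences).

d(R,A) = |17−24| + |30−28| = 7 + 2 = 9
d(R,B) = |17−23| + |30−17| = 6 + 13 = 19
d(R,C) = |17−40| + |30−13| = 23 + 17 = 40
d(R,D) = |17−29| + |30−4| = 12 + 26 = 38
d(R,E) = |17−4| + |30−26| = 13 + 4 = 17
d(R,F) = |17−8| + |30−7| = 9 + 23 = 32
d(R,G) = |17−23| + |30−38| = 6 + 8 = 14
d(R,H) = |17−40| + |30−7| = 23 + 23 = 46
Sorted ascending: A, G, E, … — the second-nearest is G.

G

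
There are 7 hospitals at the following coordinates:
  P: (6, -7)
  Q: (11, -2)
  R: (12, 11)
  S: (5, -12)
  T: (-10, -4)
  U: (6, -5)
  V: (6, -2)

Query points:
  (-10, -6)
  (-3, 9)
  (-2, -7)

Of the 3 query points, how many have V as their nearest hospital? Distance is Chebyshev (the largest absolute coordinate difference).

(-10, -6) — d to each: P:16, Q:21, R:22, S:15, T:2, U:16, V:16 → nearest is T
(-3, 9) — d to each: P:16, Q:14, R:15, S:21, T:13, U:14, V:11 → nearest is V
(-2, -7) — d to each: P:8, Q:13, R:18, S:7, T:8, U:8, V:8 → nearest is S
1 of the 3 points has V as nearest.

1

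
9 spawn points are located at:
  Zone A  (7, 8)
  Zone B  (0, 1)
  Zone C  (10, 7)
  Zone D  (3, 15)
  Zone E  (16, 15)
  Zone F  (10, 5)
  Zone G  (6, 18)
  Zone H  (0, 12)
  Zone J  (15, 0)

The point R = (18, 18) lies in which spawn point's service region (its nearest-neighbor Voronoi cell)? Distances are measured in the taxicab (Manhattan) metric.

d(R, Zone A) = |18−7| + |18−8| = 11 + 10 = 21
d(R, Zone B) = |18−0| + |18−1| = 18 + 17 = 35
d(R, Zone C) = |18−10| + |18−7| = 8 + 11 = 19
d(R, Zone D) = |18−3| + |18−15| = 15 + 3 = 18
d(R, Zone E) = |18−16| + |18−15| = 2 + 3 = 5
d(R, Zone F) = |18−10| + |18−5| = 8 + 13 = 21
d(R, Zone G) = |18−6| + |18−18| = 12 + 0 = 12
d(R, Zone H) = |18−0| + |18−12| = 18 + 6 = 24
d(R, Zone J) = |18−15| + |18−0| = 3 + 18 = 21
The smallest is to Zone E, so R lies in the Voronoi region of Zone E.

Zone E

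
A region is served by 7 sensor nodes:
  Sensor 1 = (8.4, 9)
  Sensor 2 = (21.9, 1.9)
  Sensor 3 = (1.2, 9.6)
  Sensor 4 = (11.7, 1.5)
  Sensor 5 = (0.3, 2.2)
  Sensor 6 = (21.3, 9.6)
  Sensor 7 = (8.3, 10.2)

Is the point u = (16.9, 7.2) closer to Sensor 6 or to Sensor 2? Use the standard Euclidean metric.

Compare squared distances:
d²(u, Sensor 6) = (16.9−21.3)² + (7.2−9.6)² = 19.36 + 5.76 = 25.12
d²(u, Sensor 2) = (16.9−21.9)² + (7.2−1.9)² = 25 + 28.09 = 53.09
25.12 < 53.09, so Sensor 6 is closer.

Sensor 6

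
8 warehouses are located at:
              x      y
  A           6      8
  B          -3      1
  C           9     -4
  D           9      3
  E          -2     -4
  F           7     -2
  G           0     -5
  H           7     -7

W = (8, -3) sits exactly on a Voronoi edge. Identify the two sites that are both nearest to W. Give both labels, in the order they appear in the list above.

Squared distances from W to each site:
|WA|² = (8−6)² + (-3−8)² = 4 + 121 = 125
|WB|² = (8−(-3))² + (-3−1)² = 121 + 16 = 137
|WC|² = (8−9)² + (-3−(-4))² = 1 + 1 = 2
|WD|² = (8−9)² + (-3−3)² = 1 + 36 = 37
|WE|² = (8−(-2))² + (-3−(-4))² = 100 + 1 = 101
|WF|² = (8−7)² + (-3−(-2))² = 1 + 1 = 2
|WG|² = (8−0)² + (-3−(-5))² = 64 + 4 = 68
|WH|² = (8−7)² + (-3−(-7))² = 1 + 16 = 17
W is equidistant from C and F (both at squared distance 2), and every other site is strictly farther — so W lies on the C–F Voronoi edge.

C and F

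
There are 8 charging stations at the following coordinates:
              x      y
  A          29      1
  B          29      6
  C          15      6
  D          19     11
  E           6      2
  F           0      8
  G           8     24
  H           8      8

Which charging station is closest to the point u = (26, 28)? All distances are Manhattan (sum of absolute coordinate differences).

d(u,A) = 3 + 27 = 30
d(u,B) = 3 + 22 = 25
d(u,C) = 11 + 22 = 33
d(u,D) = 7 + 17 = 24
d(u,E) = 20 + 26 = 46
d(u,F) = 26 + 20 = 46
d(u,G) = 18 + 4 = 22
d(u,H) = 18 + 20 = 38
The smallest is to G, so u lies in the Voronoi region of G.

G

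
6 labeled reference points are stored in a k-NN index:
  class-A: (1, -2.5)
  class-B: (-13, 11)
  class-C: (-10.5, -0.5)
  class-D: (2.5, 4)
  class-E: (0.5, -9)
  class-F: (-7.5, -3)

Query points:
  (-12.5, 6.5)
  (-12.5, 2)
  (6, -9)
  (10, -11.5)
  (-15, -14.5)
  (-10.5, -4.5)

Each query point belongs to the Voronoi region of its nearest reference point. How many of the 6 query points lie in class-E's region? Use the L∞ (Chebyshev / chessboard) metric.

(-12.5, 6.5) — d to each: class-A:13.5, class-B:4.5, class-C:7, class-D:15, class-E:15.5, class-F:9.5 → nearest is class-B
(-12.5, 2) — d to each: class-A:13.5, class-B:9, class-C:2.5, class-D:15, class-E:13, class-F:5 → nearest is class-C
(6, -9) — d to each: class-A:6.5, class-B:20, class-C:16.5, class-D:13, class-E:5.5, class-F:13.5 → nearest is class-E
(10, -11.5) — d to each: class-A:9, class-B:23, class-C:20.5, class-D:15.5, class-E:9.5, class-F:17.5 → nearest is class-A
(-15, -14.5) — d to each: class-A:16, class-B:25.5, class-C:14, class-D:18.5, class-E:15.5, class-F:11.5 → nearest is class-F
(-10.5, -4.5) — d to each: class-A:11.5, class-B:15.5, class-C:4, class-D:13, class-E:11, class-F:3 → nearest is class-F
1 of the 6 points has class-E as nearest.

1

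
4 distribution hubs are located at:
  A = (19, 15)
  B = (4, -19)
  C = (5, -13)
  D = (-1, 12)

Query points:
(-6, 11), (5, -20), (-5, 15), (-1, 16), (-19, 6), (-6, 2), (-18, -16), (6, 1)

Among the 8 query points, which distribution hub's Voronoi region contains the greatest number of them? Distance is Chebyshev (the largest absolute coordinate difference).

D

(-6, 11) — d to each: A:25, B:30, C:24, D:5 → nearest is D
(5, -20) — d to each: A:35, B:1, C:7, D:32 → nearest is B
(-5, 15) — d to each: A:24, B:34, C:28, D:4 → nearest is D
(-1, 16) — d to each: A:20, B:35, C:29, D:4 → nearest is D
(-19, 6) — d to each: A:38, B:25, C:24, D:18 → nearest is D
(-6, 2) — d to each: A:25, B:21, C:15, D:10 → nearest is D
(-18, -16) — d to each: A:37, B:22, C:23, D:28 → nearest is B
(6, 1) — d to each: A:14, B:20, C:14, D:11 → nearest is D
Tally — B:2, D:6. D captures the most (6).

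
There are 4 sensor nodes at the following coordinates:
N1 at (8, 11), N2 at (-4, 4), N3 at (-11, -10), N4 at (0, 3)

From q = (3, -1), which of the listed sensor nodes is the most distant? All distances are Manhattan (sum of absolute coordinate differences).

N3

d(q,N1) = |3−8| + |-1−11| = 5 + 12 = 17
d(q,N2) = |3−(-4)| + |-1−4| = 7 + 5 = 12
d(q,N3) = |3−(-11)| + |-1−(-10)| = 14 + 9 = 23
d(q,N4) = |3−0| + |-1−3| = 3 + 4 = 7
The largest is to N3.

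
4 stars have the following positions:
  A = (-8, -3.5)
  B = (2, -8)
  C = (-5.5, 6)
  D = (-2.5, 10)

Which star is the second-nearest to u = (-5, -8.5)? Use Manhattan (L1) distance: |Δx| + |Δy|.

d(u,A) = |-5−(-8)| + |-8.5−(-3.5)| = 3 + 5 = 8
d(u,B) = |-5−2| + |-8.5−(-8)| = 7 + 0.5 = 7.5
d(u,C) = |-5−(-5.5)| + |-8.5−6| = 0.5 + 14.5 = 15
d(u,D) = |-5−(-2.5)| + |-8.5−10| = 2.5 + 18.5 = 21
Sorted ascending: B, A, C, … — the second-nearest is A.

A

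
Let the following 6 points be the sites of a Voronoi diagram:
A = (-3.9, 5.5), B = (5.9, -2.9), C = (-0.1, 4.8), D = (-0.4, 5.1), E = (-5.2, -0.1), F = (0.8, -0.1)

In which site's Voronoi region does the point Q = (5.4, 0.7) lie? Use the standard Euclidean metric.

B

Since √ is increasing, it suffices to compare squared distances:
|QA|² = (5.4−(-3.9))² + (0.7−5.5)² = 86.49 + 23.04 = 109.53
|QB|² = (5.4−5.9)² + (0.7−(-2.9))² = 0.25 + 12.96 = 13.21
|QC|² = (5.4−(-0.1))² + (0.7−4.8)² = 30.25 + 16.81 = 47.06
|QD|² = (5.4−(-0.4))² + (0.7−5.1)² = 33.64 + 19.36 = 53
|QE|² = (5.4−(-5.2))² + (0.7−(-0.1))² = 112.36 + 0.64 = 113
|QF|² = (5.4−0.8)² + (0.7−(-0.1))² = 21.16 + 0.64 = 21.8
The smallest is to B, so Q lies in the Voronoi region of B.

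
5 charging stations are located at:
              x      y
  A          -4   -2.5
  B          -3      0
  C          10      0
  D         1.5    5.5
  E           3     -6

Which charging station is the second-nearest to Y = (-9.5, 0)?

B

Compare squared distances (the ordering matches that of the actual distances):
|YA|² = 30.25 + 6.25 = 36.5
|YB|² = 42.25 + 0 = 42.25
|YC|² = 380.25 + 0 = 380.25
|YD|² = 121 + 30.25 = 151.25
|YE|² = 156.25 + 36 = 192.25
Sorted ascending: A, B, D, … — the second-nearest is B.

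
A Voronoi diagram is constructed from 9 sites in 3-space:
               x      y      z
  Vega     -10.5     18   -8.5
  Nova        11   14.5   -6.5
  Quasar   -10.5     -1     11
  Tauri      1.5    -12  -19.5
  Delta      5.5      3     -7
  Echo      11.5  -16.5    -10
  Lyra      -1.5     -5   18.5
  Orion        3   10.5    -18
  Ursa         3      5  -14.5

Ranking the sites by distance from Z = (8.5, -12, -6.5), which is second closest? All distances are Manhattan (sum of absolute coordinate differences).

Delta

d(Z, Vega) = |8.5−(-10.5)| + |-12−18| + |-6.5−(-8.5)| = 19 + 30 + 2 = 51
d(Z, Nova) = |8.5−11| + |-12−14.5| + |-6.5−(-6.5)| = 2.5 + 26.5 + 0 = 29
d(Z, Quasar) = |8.5−(-10.5)| + |-12−(-1)| + |-6.5−11| = 19 + 11 + 17.5 = 47.5
d(Z, Tauri) = |8.5−1.5| + |-12−(-12)| + |-6.5−(-19.5)| = 7 + 0 + 13 = 20
d(Z, Delta) = |8.5−5.5| + |-12−3| + |-6.5−(-7)| = 3 + 15 + 0.5 = 18.5
d(Z, Echo) = |8.5−11.5| + |-12−(-16.5)| + |-6.5−(-10)| = 3 + 4.5 + 3.5 = 11
d(Z, Lyra) = |8.5−(-1.5)| + |-12−(-5)| + |-6.5−18.5| = 10 + 7 + 25 = 42
d(Z, Orion) = |8.5−3| + |-12−10.5| + |-6.5−(-18)| = 5.5 + 22.5 + 11.5 = 39.5
d(Z, Ursa) = |8.5−3| + |-12−5| + |-6.5−(-14.5)| = 5.5 + 17 + 8 = 30.5
Sorted ascending: Echo, Delta, Tauri, … — the second-nearest is Delta.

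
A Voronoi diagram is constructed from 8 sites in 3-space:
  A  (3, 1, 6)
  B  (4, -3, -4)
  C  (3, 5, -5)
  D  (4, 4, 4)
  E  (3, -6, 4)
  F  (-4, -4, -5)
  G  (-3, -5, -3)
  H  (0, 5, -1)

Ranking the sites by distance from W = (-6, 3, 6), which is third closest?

D

Compare squared distances (the ordering matches that of the actual distances):
|WA|² = 81 + 4 + 0 = 85
|WB|² = 100 + 36 + 100 = 236
|WC|² = 81 + 4 + 121 = 206
|WD|² = 100 + 1 + 4 = 105
|WE|² = 81 + 81 + 4 = 166
|WF|² = 4 + 49 + 121 = 174
|WG|² = 9 + 64 + 81 = 154
|WH|² = 36 + 4 + 49 = 89
Sorted ascending: A, H, D, G, … — the third-nearest is D.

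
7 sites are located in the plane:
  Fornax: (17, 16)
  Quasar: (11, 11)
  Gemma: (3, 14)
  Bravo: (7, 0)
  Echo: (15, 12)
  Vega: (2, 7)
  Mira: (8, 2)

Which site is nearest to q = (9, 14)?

Since √ is increasing, it suffices to compare squared distances:
d²(q, Fornax) = 64 + 4 = 68
d²(q, Quasar) = 4 + 9 = 13
d²(q, Gemma) = 36 + 0 = 36
d²(q, Bravo) = 4 + 196 = 200
d²(q, Echo) = 36 + 4 = 40
d²(q, Vega) = 49 + 49 = 98
d²(q, Mira) = 1 + 144 = 145
The smallest is to Quasar, so q lies in the Voronoi region of Quasar.

Quasar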